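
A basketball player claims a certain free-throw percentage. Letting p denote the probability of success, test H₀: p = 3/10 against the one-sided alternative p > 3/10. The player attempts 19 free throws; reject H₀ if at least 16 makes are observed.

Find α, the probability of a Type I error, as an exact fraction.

Under H₀, K ~ Binomial(19, 3/10), and α = P(K ≥ 16).
P(K ≥ 16) = Σ_{j=16}^{19} C(19,j)·(3/10)^j·(7/10)^{19-j} = 1930258016361/1250000000000000000.

1930258016361/1250000000000000000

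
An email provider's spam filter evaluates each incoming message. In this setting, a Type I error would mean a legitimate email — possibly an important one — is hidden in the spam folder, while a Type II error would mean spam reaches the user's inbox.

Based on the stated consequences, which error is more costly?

Type I error

The Type I consequence (a legitimate email — possibly an important one — is hidden in the spam folder) is more severe than the Type II consequence (spam reaches the user's inbox).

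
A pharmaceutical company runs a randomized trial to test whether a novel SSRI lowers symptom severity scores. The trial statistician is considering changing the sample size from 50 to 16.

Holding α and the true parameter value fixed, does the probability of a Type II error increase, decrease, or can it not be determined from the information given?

A smaller sample increases the standard error, so the sampling distributions under H₀ and Ha overlap more.

It increases.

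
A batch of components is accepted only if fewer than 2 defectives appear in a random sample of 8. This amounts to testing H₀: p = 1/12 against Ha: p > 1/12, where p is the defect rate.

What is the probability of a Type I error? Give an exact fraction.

Under H₀, X ~ Binomial(8, 1/12); the Type I error rate is P(X ≥ 2).
Via the complement, α = 1 − Σ_{j=0}^{1} C(8,j)(1/12)^j(11/12)^{8-j} = 59725447/429981696.

59725447/429981696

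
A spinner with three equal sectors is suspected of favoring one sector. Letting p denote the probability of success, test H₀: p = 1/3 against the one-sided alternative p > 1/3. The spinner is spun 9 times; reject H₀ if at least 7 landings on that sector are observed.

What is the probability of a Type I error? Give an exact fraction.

163/19683

The Type I error probability is α = P(Y ≥ 7) computed under H₀, where Y ~ Binomial(9, 1/3).
Summing C(9,j)(1/3)^j(2/3)^{9−j} for j = 7,…,9 gives 163/19683.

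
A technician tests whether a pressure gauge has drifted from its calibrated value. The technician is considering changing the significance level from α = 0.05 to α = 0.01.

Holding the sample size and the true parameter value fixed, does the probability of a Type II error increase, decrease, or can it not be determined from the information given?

It increases.

Tightening α shrinks the rejection region. When Ha holds, fewer sample outcomes clear the stricter threshold, so more fall in the acceptance region.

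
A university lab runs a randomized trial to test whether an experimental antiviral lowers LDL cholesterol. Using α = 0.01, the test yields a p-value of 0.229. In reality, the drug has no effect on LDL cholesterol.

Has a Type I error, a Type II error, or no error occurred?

No error (correct decision).

The conventional null hypothesis is that the drug has no effect on LDL cholesterol.
Since p = 0.229 ≥ α = 0.01, H₀ is not rejected.
H₀ is true (actually the drug has no effect on LDL cholesterol).
The decision matches the true state — no error.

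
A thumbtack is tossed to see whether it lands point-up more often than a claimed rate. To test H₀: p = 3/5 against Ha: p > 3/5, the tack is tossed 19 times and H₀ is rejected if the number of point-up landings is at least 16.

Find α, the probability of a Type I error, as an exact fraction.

437914292733/19073486328125

Under H₀, X ~ Binomial(19, 3/5), and α = P(X ≥ 16).
Adding the binomial terms for j = 16 through 19 with p = 3/5 yields 437914292733/19073486328125.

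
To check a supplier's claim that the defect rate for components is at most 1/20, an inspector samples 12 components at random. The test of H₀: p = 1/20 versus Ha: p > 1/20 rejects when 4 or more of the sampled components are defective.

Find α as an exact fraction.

α = P(reject H₀ | H₀ true) = P(K ≥ 4 | p = 1/20), K ~ Binomial(12, 1/20).
α = 1 − P(K ≤ 3) = 1 − 817367938474207/819200000000000 = 1832061525793/819200000000000.

1832061525793/819200000000000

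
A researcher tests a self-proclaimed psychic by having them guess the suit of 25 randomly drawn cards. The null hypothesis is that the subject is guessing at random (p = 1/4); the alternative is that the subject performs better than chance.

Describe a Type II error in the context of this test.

A Type II error would mean concluding that the subject is guessing at random (p = 1/4) (or at least failing to establish that the subject performs better than chance) when in fact the subject performs better than chance.

A Type II error is failing to reject H₀ when H₀ is false.
Here that means concluding there is no evidence of ability when actually the subject performs better than chance.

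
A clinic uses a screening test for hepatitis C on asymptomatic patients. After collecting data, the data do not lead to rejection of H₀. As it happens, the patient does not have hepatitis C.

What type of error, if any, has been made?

No error (correct decision).

The conventional null hypothesis here is that the patient does not have hepatitis C.
The test retained a true H₀ — the decision matches the true state.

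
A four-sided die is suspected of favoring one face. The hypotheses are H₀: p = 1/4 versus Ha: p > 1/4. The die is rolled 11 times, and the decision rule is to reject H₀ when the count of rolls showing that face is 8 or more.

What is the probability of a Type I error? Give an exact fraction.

Under H₀, X ~ Binomial(11, 1/4), and α = P(X ≥ 8).
Summing C(11,j)(1/4)^j(3/4)^{11−j} for j = 8,…,11 gives 623/524288.

623/524288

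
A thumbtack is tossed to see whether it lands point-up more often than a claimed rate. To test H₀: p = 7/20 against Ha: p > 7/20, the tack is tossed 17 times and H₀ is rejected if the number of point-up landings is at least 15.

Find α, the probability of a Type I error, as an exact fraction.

The Type I error probability is α = P(X ≥ 15) computed under H₀, where X ~ Binomial(17, 7/20).
Summing C(17,j)(7/20)^j(13/20)^{17−j} for j = 15,…,17 gives 5834753095719947/655360000000000000000.

5834753095719947/655360000000000000000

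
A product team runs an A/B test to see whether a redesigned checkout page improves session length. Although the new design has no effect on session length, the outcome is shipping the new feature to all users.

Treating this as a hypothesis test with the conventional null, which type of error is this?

Type I error

The null hypothesis here is that the new design has no effect on session length.
'Shipping the new feature to all users' corresponds to rejecting H₀.
H₀ was rejected but H₀ is true — a Type I error (false positive).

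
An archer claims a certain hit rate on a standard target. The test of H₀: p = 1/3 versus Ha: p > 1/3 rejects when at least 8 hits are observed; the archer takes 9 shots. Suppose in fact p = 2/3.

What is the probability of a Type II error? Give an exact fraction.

β = P(fail to reject H₀ | Ha true) = P(K ≤ 7 | p = 2/3), K ~ Binomial(9, 2/3).
Summing C(9,j)·(2/3)^j·(1/3)^{9-j} for j = 0..7 gives 16867/19683.

16867/19683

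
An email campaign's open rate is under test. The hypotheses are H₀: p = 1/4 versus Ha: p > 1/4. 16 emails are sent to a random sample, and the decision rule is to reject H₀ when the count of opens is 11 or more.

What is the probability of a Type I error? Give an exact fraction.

Under H₀, S ~ Binomial(16, 1/4), and α = P(S ≥ 11).
P(S ≥ 11) = Σ_{j=11}^{16} C(16,j)·(1/4)^j·(3/4)^{16-j} = 1225093/4294967296.

1225093/4294967296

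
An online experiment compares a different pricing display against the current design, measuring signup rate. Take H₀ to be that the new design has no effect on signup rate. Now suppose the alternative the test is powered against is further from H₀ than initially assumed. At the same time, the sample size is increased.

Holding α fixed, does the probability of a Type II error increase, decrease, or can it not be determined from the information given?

A larger true effect moves the Ha sampling distribution further from the H₀ critical value, making rejection more likely when Ha is true. Increasing n separates the H₀ and Ha sampling distributions, so under Ha fewer outcomes land in the acceptance region. Both changes push β in the same direction.

It decreases.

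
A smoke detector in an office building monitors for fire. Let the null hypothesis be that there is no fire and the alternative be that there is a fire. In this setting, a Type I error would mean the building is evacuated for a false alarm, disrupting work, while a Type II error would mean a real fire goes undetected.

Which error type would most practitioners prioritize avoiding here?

Type II error

The Type II consequence (a real fire goes undetected) is more severe than the Type I consequence (the building is evacuated for a false alarm, disrupting work).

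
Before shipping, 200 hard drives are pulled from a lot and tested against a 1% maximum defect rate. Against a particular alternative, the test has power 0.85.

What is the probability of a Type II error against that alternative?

0.15

Power = 1 − β, so β = 1 − 0.85 = 0.15.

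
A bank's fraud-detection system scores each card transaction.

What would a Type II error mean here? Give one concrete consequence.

A Type II error would mean concluding that the transaction is legitimate (or at least failing to establish that the transaction is fraudulent) when in fact the transaction is fraudulent. Consequence: a fraudulent charge goes through and the bank absorbs the loss.

With the conventional null hypothesis that the transaction is legitimate:
A Type II error is failing to reject H₀ when H₀ is false.
Here that means approving the transaction when actually the transaction is fraudulent.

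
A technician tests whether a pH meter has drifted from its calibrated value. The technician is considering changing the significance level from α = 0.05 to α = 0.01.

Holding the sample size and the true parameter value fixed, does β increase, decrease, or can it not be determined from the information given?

It increases.

Lowering α raises the bar for rejection; under Ha, the test now fails to reject on outcomes it previously would have rejected.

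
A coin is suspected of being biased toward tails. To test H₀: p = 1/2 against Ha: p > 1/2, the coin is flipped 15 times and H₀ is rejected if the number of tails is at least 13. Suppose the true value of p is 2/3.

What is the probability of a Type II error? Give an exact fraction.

β = P(fail to reject H₀ | Ha true) = P(K ≤ 12 | p = 2/3), K ~ Binomial(15, 2/3).
Summing C(15,j)·(2/3)^j·(1/3)^{15-j} for j = 0..12 gives 13210219/14348907.

13210219/14348907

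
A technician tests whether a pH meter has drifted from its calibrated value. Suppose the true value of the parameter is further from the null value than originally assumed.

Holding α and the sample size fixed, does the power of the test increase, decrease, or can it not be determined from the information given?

A bigger departure from H₀ is easier for the test to detect, so it fails to reject less often.
Since power = 1 − β and β decreases, power increases.

It increases.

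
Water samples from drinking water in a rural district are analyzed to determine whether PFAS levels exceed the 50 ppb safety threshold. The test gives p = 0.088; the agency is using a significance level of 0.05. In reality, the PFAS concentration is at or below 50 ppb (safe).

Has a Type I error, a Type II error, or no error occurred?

The conventional null hypothesis is that the PFAS concentration is at or below 50 ppb (safe).
Since p = 0.088 ≥ α = 0.05, H₀ is not rejected.
H₀ is true (actually the PFAS concentration is at or below 50 ppb (safe)).
The decision matches the true state — no error.

No error — this is a correct decision.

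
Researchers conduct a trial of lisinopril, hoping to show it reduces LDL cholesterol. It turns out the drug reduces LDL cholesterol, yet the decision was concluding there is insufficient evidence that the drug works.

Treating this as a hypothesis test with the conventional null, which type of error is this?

The null hypothesis here is that the drug has no effect on LDL cholesterol.
'Concluding there is insufficient evidence that the drug works' corresponds to failing to reject H₀.
H₀ was not rejected but H₀ is false — a Type II error (false negative).

Type II error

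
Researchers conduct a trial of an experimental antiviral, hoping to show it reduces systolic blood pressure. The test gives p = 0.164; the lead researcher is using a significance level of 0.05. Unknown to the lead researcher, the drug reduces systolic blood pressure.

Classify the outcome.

Type II error

The conventional null hypothesis is that the drug has no effect on systolic blood pressure.
Since p = 0.164 ≥ α = 0.05, H₀ is not rejected.
H₀ is false (actually the drug reduces systolic blood pressure).
Failing to reject a false H₀ is a Type II error.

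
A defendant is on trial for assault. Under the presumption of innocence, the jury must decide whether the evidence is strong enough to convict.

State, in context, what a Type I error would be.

With the conventional null hypothesis that the defendant is innocent:
A Type I error is rejecting H₀ when H₀ is true.
Here that means convicting the defendant when actually the defendant is innocent.

A Type I error would mean concluding that the defendant is guilty when in fact the defendant is innocent.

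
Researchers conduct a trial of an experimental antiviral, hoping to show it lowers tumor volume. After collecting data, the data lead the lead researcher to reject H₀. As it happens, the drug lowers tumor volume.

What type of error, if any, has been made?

The conventional null hypothesis here is that the drug has no effect on tumor volume.
The test rejected a false H₀ — the decision matches the true state.

Neither — the decision is correct.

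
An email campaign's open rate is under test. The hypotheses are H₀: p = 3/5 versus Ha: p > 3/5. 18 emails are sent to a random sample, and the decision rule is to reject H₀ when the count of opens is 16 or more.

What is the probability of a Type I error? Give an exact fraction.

α = P(reject H₀ | H₀ true) = P(S ≥ 16 | p = 3/5), with S ~ Binomial(18, 3/5).
P(S ≥ 16) = Σ_{j=16}^{18} C(18,j)·(3/5)^j·(2/5)^{18-j} = 31381059609/3814697265625.

31381059609/3814697265625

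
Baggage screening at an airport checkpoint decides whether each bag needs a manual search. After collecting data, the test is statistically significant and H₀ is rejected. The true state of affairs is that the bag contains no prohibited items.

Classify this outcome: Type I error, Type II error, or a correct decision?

The conventional null hypothesis here is that the bag contains no prohibited items.
H₀ was rejected, but H₀ is actually true.
Rejecting a true null hypothesis is a Type I error (false positive).

Type I error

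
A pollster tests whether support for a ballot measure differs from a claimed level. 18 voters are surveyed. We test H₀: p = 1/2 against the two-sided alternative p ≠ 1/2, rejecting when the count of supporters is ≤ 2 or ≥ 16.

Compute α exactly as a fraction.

43/32768

Under H₀, K ~ Binomial(18, 1/2); α is the probability of landing in either tail, P(K ≤ 2) + P(K ≥ 16).
By symmetry, α = 2·P(K ≤ 2) = 2·(1 + 18 + 153)/262144 = 344/262144 = 43/32768.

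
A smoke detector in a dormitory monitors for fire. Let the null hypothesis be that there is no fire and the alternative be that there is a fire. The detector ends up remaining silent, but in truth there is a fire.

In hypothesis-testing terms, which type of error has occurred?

'Remaining silent' corresponds to failing to reject H₀.
H₀ was not rejected but H₀ is false — a Type II error (false negative).

Type II error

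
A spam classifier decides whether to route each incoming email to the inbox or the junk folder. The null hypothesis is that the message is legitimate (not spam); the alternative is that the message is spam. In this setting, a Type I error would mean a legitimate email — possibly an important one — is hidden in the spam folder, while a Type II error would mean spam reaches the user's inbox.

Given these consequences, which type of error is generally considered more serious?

Type I error

The Type I consequence (a legitimate email — possibly an important one — is hidden in the spam folder) is more severe than the Type II consequence (spam reaches the user's inbox).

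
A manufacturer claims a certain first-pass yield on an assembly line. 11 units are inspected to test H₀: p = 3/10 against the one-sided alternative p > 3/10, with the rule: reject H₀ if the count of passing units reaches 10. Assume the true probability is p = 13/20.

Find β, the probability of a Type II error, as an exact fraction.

A Type II error is failing to reject when Ha holds: with p = 13/20, β = P(X ≤ 9).
Summing C(11,j)·(13/20)^j·(7/20)^{11-j} for j = 0..9 gives 19239273573359/20480000000000.

19239273573359/20480000000000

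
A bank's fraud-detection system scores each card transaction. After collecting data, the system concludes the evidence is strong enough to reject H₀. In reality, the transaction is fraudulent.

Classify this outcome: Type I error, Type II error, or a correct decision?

Neither — the decision is correct.

The conventional null hypothesis here is that the transaction is legitimate.
The test rejected a false H₀ — the decision matches the true state.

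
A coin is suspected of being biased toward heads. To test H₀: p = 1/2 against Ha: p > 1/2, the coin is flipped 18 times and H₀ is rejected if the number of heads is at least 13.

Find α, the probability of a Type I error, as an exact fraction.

Under H₀, K ~ Binomial(18, 1/2), and α = P(K ≥ 13).
That's C(18,13) + C(18,14) + C(18,15) + C(18,16) + C(18,17) + C(18,18) over 2^18, i.e. (8568 + 3060 + 816 + 153 + 18 + 1)/262144 = 12616/262144 = 1577/32768.

1577/32768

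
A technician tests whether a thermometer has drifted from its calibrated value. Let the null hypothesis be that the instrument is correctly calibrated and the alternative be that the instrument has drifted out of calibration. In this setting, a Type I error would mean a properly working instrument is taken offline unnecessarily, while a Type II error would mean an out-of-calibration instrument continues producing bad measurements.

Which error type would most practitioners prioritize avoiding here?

Type II error

The Type II consequence (an out-of-calibration instrument continues producing bad measurements) is more severe than the Type I consequence (a properly working instrument is taken offline unnecessarily).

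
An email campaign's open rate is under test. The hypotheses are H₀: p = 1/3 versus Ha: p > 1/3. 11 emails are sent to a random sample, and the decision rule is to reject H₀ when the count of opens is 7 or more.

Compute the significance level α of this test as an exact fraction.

α = P(reject H₀ | H₀ true) = P(X ≥ 7 | p = 1/3), with X ~ Binomial(11, 1/3).
P(X ≥ 7) = Σ_{j=7}^{11} C(11,j)·(1/3)^j·(2/3)^{11-j} = 2281/59049.

2281/59049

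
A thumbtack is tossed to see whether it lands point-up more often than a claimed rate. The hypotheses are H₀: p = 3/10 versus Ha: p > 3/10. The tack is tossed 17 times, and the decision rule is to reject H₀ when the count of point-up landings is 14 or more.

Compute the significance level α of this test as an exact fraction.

The Type I error probability is α = P(K ≥ 14) computed under H₀, where K ~ Binomial(17, 3/10).
Adding the binomial terms for j = 14 through 17 with p = 3/10 yields 121645250577/10000000000000000.

121645250577/10000000000000000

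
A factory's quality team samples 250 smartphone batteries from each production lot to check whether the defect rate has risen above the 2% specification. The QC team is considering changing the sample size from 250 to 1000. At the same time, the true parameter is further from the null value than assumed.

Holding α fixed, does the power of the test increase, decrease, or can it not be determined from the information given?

More data shrinks sampling variability; the test statistic under Ha concentrates further from the null value, making rejection more likely. A larger true effect moves the Ha sampling distribution further from the H₀ critical value, making rejection more likely when Ha is true. Both changes push β in the same direction.
Since power = 1 − β and β decreases, power increases.

It increases.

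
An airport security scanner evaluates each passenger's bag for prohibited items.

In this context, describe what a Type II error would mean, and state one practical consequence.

With the conventional null hypothesis that the bag contains no prohibited items:
A Type II error is failing to reject H₀ when H₀ is false.
Here that means letting the bag through when actually the bag contains a prohibited item.

A Type II error would mean concluding that the bag contains no prohibited items (or at least failing to establish that the bag contains a prohibited item) when in fact the bag contains a prohibited item. Consequence: a prohibited item passes through security undetected.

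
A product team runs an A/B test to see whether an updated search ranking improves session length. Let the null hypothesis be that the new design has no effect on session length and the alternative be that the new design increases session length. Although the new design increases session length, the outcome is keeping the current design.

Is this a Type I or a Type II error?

Type II error

'Keeping the current design' corresponds to failing to reject H₀.
H₀ was not rejected but H₀ is false — a Type II error (false negative).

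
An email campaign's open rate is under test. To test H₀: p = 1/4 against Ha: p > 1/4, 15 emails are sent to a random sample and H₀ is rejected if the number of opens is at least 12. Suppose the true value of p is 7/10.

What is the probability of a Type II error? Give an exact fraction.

87891509014119/125000000000000

Under the alternative p = 7/10, Y ~ Binomial(15, 7/10); β is the probability the test does not reject, P(Y < 12).
Equivalently, β = 1 − P(Y ≥ 12) = 87891509014119/125000000000000.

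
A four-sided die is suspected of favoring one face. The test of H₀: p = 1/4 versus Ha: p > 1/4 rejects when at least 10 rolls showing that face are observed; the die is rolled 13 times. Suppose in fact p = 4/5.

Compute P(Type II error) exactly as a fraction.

β = P(fail to reject H₀ | Ha true) = P(S ≤ 9 | p = 4/5), S ~ Binomial(13, 4/5).
Equivalently, β = 1 − P(S ≥ 10) = 61688401/244140625.

61688401/244140625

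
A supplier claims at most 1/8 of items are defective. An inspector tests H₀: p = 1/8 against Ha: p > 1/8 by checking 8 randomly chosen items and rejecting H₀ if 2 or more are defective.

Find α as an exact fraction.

α = P(reject H₀ | H₀ true) = P(S ≥ 2 | p = 1/8), S ~ Binomial(8, 1/8).
Via the complement, α = 1 − Σ_{j=0}^{1} C(8,j)(1/8)^j(7/8)^{8-j} = 4424071/16777216.

4424071/16777216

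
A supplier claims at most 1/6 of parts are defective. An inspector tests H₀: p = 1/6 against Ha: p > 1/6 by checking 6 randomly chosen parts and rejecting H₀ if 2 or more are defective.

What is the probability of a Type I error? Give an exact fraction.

α = P(reject H₀ | H₀ true) = P(X ≥ 2 | p = 1/6), X ~ Binomial(6, 1/6).
Via the complement, α = 1 − Σ_{j=0}^{1} C(6,j)(1/6)^j(5/6)^{6-j} = 12281/46656.

12281/46656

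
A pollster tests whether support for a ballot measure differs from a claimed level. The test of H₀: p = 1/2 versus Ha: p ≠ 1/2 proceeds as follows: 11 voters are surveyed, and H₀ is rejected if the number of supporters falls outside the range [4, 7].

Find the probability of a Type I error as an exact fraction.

Under H₀, X ~ Binomial(11, 1/2); α is the probability of landing in either tail, P(X ≤ 3) + P(X ≥ 8).
The two tails are symmetric, so α = 2·(1 + 11 + 55 + 165)/2^11 = 464/2048 = 29/128.

29/128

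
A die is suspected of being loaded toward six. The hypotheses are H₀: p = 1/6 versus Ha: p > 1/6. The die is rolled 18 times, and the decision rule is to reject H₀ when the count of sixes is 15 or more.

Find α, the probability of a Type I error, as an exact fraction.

26479/25389989167104

The Type I error probability is α = P(S ≥ 15) computed under H₀, where S ~ Binomial(18, 1/6).
P(S ≥ 15) = Σ_{j=15}^{18} C(18,j)·(1/6)^j·(5/6)^{18-j} = 26479/25389989167104.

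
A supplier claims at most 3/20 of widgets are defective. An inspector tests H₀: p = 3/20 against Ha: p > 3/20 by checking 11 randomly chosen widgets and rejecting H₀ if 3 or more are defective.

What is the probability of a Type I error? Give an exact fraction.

9059861222307/40960000000000

The significance level is the probability, assuming p = 3/20, of seeing 3 or more defectives in 11 draws.
α = 1 − P(S ≤ 2) = 1 − 31900138777693/40960000000000 = 9059861222307/40960000000000.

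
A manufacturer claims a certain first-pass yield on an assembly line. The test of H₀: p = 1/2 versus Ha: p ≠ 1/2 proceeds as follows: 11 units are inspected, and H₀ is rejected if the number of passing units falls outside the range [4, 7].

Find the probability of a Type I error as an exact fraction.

The significance level is the null-hypothesis probability of the rejection region {≤3} ∪ {≥8}.
The two tails are symmetric, so α = 2·(1 + 11 + 55 + 165)/2^11 = 464/2048 = 29/128.

29/128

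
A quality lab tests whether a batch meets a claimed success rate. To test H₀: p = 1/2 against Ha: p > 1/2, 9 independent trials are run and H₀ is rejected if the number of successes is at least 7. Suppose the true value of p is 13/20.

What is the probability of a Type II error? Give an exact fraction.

β = P(fail to reject H₀ | Ha true) = P(K ≤ 6 | p = 13/20), K ~ Binomial(9, 13/20).
Adding the binomial probabilities P(K=0)+…+P(K=6) at p = 13/20 gives 5301813769/8000000000.

5301813769/8000000000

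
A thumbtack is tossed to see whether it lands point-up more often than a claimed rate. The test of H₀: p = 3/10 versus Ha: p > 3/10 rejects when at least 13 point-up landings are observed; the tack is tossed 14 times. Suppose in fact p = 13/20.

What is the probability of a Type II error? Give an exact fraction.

1604780863168259917/1638400000000000000

β = P(fail to reject H₀ | Ha true) = P(K ≤ 12 | p = 13/20), K ~ Binomial(14, 13/20).
Summing C(14,j)·(13/20)^j·(7/20)^{14-j} for j = 0..12 gives 1604780863168259917/1638400000000000000.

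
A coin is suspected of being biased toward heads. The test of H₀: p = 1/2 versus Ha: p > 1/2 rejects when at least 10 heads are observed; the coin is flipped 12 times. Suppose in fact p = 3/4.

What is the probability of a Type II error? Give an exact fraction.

10222777/16777216

Under the alternative p = 3/4, K ~ Binomial(12, 3/4); β is the probability the test does not reject, P(K < 10).
Adding the binomial probabilities P(K=0)+…+P(K=9) at p = 3/4 gives 10222777/16777216.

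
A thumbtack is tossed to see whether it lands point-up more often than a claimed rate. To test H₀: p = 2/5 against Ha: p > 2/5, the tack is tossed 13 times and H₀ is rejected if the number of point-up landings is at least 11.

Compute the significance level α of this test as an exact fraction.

Under H₀, X ~ Binomial(13, 2/5), and α = P(X ≥ 11).
P(X ≥ 11) = Σ_{j=11}^{13} C(13,j)·(2/5)^j·(3/5)^{13-j} = 1605632/1220703125.

1605632/1220703125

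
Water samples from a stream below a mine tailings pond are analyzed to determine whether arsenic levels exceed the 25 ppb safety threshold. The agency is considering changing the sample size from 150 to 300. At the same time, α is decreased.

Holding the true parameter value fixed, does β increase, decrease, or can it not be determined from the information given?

The first change alone would make β decrease; the second alone would make β increase. Which effect dominates depends on the magnitudes, which are not given.

Cannot be determined from the information given.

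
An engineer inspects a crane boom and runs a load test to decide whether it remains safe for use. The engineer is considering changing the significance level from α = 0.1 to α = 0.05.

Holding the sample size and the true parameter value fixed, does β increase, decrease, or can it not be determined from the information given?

It increases.

Lowering α raises the bar for rejection; under Ha, the test now fails to reject on outcomes it previously would have rejected.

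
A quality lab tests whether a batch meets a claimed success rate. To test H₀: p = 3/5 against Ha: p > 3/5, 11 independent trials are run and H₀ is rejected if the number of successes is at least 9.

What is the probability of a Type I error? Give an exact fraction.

1161297/9765625

α = P(reject H₀ | H₀ true) = P(S ≥ 9 | p = 3/5), with S ~ Binomial(11, 3/5).
Summing C(11,j)(3/5)^j(2/5)^{11−j} for j = 9,…,11 gives 1161297/9765625.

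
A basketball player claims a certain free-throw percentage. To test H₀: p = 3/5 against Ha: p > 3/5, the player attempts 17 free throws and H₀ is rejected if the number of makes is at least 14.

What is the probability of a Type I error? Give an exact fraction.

The Type I error probability is α = P(X ≥ 14) computed under H₀, where X ~ Binomial(17, 3/5).
P(X ≥ 14) = Σ_{j=14}^{17} C(17,j)·(3/5)^j·(2/5)^{17-j} = 7083577089/152587890625.

7083577089/152587890625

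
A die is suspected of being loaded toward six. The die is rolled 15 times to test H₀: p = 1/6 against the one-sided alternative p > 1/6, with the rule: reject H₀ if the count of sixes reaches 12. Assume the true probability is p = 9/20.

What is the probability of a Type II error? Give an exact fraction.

β = P(fail to reject H₀ | Ha true) = P(S ≤ 11 | p = 9/20), S ~ Binomial(15, 9/20).
Summing C(15,j)·(9/20)^j·(11/20)^{15-j} for j = 0..11 gives 8140171073330835209/8192000000000000000.

8140171073330835209/8192000000000000000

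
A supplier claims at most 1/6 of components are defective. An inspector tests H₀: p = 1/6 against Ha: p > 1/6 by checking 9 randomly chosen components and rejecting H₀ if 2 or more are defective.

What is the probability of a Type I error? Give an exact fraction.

2304473/5038848

α = P(reject H₀ | H₀ true) = P(X ≥ 2 | p = 1/6), X ~ Binomial(9, 1/6).
Via the complement, α = 1 − Σ_{j=0}^{1} C(9,j)(1/6)^j(5/6)^{9-j} = 2304473/5038848.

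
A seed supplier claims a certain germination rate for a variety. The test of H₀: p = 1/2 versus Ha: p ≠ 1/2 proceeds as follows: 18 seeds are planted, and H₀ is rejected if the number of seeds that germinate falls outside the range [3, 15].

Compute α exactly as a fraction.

43/32768

The significance level is the null-hypothesis probability of the rejection region {≤2} ∪ {≥16}.
Each tail has probability (1 + 18 + 153)/262144; doubling gives α = 344/262144 = 43/32768.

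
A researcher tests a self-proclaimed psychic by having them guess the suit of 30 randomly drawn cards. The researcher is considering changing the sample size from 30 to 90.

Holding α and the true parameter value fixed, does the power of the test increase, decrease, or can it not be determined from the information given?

It increases.

A larger sample reduces the standard error, pulling the sampling distribution under Ha further from the non-rejection region.
Since power = 1 − β and β decreases, power increases.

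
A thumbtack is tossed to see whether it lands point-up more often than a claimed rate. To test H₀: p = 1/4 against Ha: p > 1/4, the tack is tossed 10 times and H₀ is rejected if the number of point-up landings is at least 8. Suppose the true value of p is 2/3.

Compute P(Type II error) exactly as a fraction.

Under the alternative p = 2/3, Y ~ Binomial(10, 2/3); β is the probability the test does not reject, P(Y < 8).
Equivalently, β = 1 − P(Y ≥ 8) = 13795/19683.

13795/19683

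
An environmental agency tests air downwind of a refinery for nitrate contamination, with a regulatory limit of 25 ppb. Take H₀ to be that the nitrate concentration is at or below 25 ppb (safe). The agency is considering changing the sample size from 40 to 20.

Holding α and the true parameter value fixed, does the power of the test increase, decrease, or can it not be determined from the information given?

A smaller sample increases the standard error, so the sampling distributions under H₀ and Ha overlap more.
Since power = 1 − β and β increases, power decreases.

It decreases.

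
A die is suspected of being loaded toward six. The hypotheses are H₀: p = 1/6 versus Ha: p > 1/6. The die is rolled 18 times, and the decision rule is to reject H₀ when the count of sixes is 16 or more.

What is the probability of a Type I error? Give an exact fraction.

979/25389989167104

α = P(reject H₀ | H₀ true) = P(X ≥ 16 | p = 1/6), with X ~ Binomial(18, 1/6).
Summing C(18,j)(1/6)^j(5/6)^{18−j} for j = 16,…,18 gives 979/25389989167104.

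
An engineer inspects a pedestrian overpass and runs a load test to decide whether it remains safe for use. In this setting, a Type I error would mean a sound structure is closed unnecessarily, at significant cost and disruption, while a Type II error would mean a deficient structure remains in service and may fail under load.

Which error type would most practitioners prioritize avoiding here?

Type II error

The Type II consequence (a deficient structure remains in service and may fail under load) is more severe than the Type I consequence (a sound structure is closed unnecessarily, at significant cost and disruption).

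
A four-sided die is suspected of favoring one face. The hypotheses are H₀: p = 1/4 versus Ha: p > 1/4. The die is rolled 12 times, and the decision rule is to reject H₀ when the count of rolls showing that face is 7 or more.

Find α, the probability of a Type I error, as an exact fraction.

119561/8388608

Under H₀, X ~ Binomial(12, 1/4), and α = P(X ≥ 7).
Adding the binomial terms for j = 7 through 12 with p = 1/4 yields 119561/8388608.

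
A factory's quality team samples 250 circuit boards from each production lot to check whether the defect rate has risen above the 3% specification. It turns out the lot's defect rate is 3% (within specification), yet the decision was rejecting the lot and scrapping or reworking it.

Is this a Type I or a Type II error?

Type I error

The null hypothesis here is that the lot's defect rate is 3% (within specification).
'Rejecting the lot and scrapping or reworking it' corresponds to rejecting H₀.
H₀ was rejected but H₀ is true — a Type I error (false positive).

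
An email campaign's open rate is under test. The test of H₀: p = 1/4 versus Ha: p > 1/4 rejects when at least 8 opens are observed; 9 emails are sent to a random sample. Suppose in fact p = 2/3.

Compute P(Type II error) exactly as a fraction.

16867/19683

A Type II error is failing to reject when Ha holds: with p = 2/3, β = P(S ≤ 7).
Summing C(9,j)·(2/3)^j·(1/3)^{9-j} for j = 0..7 gives 16867/19683.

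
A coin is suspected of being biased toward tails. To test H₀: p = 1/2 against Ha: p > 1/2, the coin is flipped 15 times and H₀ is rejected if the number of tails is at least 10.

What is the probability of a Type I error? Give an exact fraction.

309/2048

The Type I error probability is α = P(K ≥ 10) computed under H₀, where K ~ Binomial(15, 1/2).
That's C(15,10) + C(15,11) + C(15,12) + C(15,13) + C(15,14) + C(15,15) over 2^15, i.e. (3003 + 1365 + 455 + 105 + 15 + 1)/32768 = 4944/32768 = 309/2048.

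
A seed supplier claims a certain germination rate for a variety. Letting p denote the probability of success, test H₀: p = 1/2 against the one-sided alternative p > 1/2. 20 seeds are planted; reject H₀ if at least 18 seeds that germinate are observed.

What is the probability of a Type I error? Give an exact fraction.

211/1048576

α = P(reject H₀ | H₀ true) = P(S ≥ 18 | p = 1/2), with S ~ Binomial(20, 1/2).
Summing the upper tail: (190 + 20 + 1) / 2^20 = 211/1048576.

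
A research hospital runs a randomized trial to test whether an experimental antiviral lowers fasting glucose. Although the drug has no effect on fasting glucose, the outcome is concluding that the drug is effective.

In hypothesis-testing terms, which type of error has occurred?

The null hypothesis here is that the drug has no effect on fasting glucose.
'Concluding that the drug is effective' corresponds to rejecting H₀.
H₀ was rejected but H₀ is true — a Type I error (false positive).

Type I error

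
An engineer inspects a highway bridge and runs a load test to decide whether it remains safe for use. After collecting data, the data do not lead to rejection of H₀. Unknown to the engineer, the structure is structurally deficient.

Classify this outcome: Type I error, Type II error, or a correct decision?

Type II error

The conventional null hypothesis here is that the structure meets the required load capacity (safe).
H₀ was not rejected, but H₀ is actually false.
Failing to reject a false null hypothesis is a Type II error (false negative).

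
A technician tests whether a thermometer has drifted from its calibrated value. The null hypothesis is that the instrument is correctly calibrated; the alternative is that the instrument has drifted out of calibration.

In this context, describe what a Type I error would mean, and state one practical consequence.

A Type I error would mean concluding that the instrument has drifted out of calibration when in fact the instrument is correctly calibrated. Consequence: a properly working instrument is taken offline unnecessarily.

A Type I error is rejecting H₀ when H₀ is true.
Here that means pulling the instrument for recalibration when actually the instrument is correctly calibrated.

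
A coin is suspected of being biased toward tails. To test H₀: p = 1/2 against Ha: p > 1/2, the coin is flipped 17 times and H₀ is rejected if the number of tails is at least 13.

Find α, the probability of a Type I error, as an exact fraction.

Under H₀, K ~ Binomial(17, 1/2), and α = P(K ≥ 13).
That's C(17,13) + C(17,14) + C(17,15) + C(17,16) + C(17,17) over 2^17, i.e. (2380 + 680 + 136 + 17 + 1)/131072 = 3214/131072 = 1607/65536.

1607/65536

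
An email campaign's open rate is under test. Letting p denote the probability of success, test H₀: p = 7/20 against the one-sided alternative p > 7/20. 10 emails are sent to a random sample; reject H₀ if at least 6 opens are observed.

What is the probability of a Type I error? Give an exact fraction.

α = P(reject H₀ | H₀ true) = P(X ≥ 6 | p = 7/20), with X ~ Binomial(10, 7/20).
Summing C(10,j)(7/20)^j(13/20)^{10−j} for j = 6,…,10 gives 486062490487/5120000000000.

486062490487/5120000000000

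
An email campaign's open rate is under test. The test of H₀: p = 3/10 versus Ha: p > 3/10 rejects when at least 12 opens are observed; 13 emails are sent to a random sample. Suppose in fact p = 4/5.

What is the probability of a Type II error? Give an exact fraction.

Under the alternative p = 4/5, Y ~ Binomial(13, 4/5); β is the probability the test does not reject, P(Y < 12).
Equivalently, β = 1 − P(Y ≥ 12) = 935490453/1220703125.

935490453/1220703125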